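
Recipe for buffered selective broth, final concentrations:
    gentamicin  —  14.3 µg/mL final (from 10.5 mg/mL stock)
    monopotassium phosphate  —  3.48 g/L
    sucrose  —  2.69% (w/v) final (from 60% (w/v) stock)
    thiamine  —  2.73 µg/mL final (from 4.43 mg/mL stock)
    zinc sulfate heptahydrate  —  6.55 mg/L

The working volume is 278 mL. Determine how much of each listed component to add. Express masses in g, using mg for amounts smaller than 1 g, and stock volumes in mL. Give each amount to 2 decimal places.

gentamicin 0.38 mL; monopotassium phosphate 967.44 mg; sucrose 12.46 mL; thiamine 0.17 mL; zinc sulfate heptahydrate 1.82 mg

Working volume: 278 mL = 0.278 L.
gentamicin: V = C2·V2/C1 = 14.3 µg/mL × 278 mL ÷ 10500 µg/mL = 0.38 mL
monopotassium phosphate: 3.48 g/L × 0.278 L = 0.96744 g = 967.44 mg
sucrose: dilute stock: 2.69% ÷ 60% × 278 mL = 12.46 mL
thiamine: V = C2·V2/C1 = 2.73 µg/mL × 278 mL ÷ 4430 µg/mL = 0.17 mL
zinc sulfate heptahydrate: 6.55 mg/L × 0.278 L = 1.82 mg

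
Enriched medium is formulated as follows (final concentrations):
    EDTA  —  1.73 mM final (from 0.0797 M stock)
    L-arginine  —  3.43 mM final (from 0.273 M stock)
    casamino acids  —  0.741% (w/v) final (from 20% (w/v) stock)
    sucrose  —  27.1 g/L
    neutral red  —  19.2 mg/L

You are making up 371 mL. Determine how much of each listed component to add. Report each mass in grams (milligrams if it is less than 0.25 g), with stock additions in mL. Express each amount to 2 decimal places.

Scale factor relative to 1 L: 0.371.
EDTA: V = C2·V2/C1 = 1.73 mM × 371 mL ÷ 79.7 mM = 8.05 mL
L-arginine: dilute stock: 3.43 mM × 371 mL ÷ 273 mM = 4.66 mL
casamino acids: C1V1 = C2V2 → 0.741% ÷ 20% × 371 mL = 13.75 mL
sucrose: 27.1 g/L × 0.371 L = 10.05 g
neutral red: 19.2 mg/L × 0.371 L = 7.12 mg

EDTA 8.05 mL; L-arginine 4.66 mL; casamino acids 13.75 mL; sucrose 10.05 g; neutral red 7.12 mg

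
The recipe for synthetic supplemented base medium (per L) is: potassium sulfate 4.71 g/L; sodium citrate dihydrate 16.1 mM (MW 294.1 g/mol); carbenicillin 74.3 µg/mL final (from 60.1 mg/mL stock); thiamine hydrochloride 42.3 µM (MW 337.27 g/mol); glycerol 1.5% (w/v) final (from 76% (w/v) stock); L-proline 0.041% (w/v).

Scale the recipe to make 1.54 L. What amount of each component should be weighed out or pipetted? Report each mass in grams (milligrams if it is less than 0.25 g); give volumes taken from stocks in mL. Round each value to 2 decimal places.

potassium sulfate 7.25 g; sodium citrate dihydrate 7.29 g; carbenicillin 1.90 mL; thiamine hydrochloride 21.97 mg; glycerol 30.39 mL; L-proline 0.63 g

Scale factor relative to 1 L: 1.54.
potassium sulfate: 4.71 g/L × 1.54 L = 7.25 g
sodium citrate dihydrate: 16.1 mmol/L × 294.1 g/mol × 1.54 L ÷ 1000 = 7.29 g
carbenicillin: V = C2·V2/C1 = 74.3 µg/mL × 1540 mL ÷ 60100 µg/mL = 1.90 mL
thiamine hydrochloride: 42.3 µmol/L × 337.27 g/mol × 1.54 L ÷ 1000 = 21.97 mg
glycerol: C1V1 = C2V2 → 1.5% ÷ 76% × 1540 mL = 30.39 mL
L-proline: 0.041% w/v = 0.41 g/L → 0.41 × 1.54 L = 0.63 g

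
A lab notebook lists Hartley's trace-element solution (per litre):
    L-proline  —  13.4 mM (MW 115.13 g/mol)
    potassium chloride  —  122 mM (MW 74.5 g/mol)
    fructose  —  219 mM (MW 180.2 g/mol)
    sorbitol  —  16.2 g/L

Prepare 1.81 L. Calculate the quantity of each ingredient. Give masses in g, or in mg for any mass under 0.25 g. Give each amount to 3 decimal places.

Working volume: 1.81 L.
L-proline: 13.4 mmol/L × 115.13 g/mol × 1.81 L ÷ 1000 = 2.792 g
potassium chloride: 122 mmol/L × 74.5 g/mol × 1.81 L ÷ 1000 = 16.451 g
fructose: 219 mmol/L × 180.2 g/mol × 1.81 L ÷ 1000 = 71.429 g
sorbitol: 16.2 g/L × 1.81 L = 29.322 g

L-proline 2.792 g; potassium chloride 16.451 g; fructose 71.429 g; sorbitol 29.322 g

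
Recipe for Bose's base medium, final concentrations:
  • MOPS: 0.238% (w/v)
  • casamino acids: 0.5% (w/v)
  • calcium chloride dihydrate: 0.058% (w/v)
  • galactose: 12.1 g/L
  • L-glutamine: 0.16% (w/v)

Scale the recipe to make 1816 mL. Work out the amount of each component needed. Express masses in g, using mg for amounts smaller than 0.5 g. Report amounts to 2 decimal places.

Scale factor relative to 1 L: 1.816.
MOPS: 0.238% w/v = 2.38 g/L → 2.38 × 1.816 L = 4.32 g
casamino acids: 0.5 g per 100 mL × 1816 mL ÷ 100 = 9.08 g
calcium chloride dihydrate: 0.058 g per 100 mL × 1816 mL ÷ 100 = 1.05 g
galactose: 12.1 g/L × 1.816 L = 21.97 g
L-glutamine: 0.16 g per 100 mL × 1816 mL ÷ 100 = 2.91 g

MOPS 4.32 g; casamino acids 9.08 g; calcium chloride dihydrate 1.05 g; galactose 21.97 g; L-glutamine 2.91 g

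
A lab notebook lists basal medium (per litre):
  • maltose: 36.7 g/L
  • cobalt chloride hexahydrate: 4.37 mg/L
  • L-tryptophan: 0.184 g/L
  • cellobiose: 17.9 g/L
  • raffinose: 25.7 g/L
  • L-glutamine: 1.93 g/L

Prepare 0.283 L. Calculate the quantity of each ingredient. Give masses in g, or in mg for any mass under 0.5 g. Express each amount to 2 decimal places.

maltose 10.39 g; cobalt chloride hexahydrate 1.24 mg; L-tryptophan 52.07 mg; cellobiose 5.07 g; raffinose 7.27 g; L-glutamine 0.55 g

Scale factor relative to 1 L: 0.283.
maltose: 36.7 g/L × 0.283 L = 10.39 g
cobalt chloride hexahydrate: 4.37 mg/L × 0.283 L = 1.24 mg
L-tryptophan: 0.184 g/L × 0.283 L = 0.052072 g = 52.07 mg
cellobiose: 17.9 g/L × 0.283 L = 5.07 g
raffinose: 25.7 g/L × 0.283 L = 7.27 g
L-glutamine: 1.93 g/L × 0.283 L = 0.55 g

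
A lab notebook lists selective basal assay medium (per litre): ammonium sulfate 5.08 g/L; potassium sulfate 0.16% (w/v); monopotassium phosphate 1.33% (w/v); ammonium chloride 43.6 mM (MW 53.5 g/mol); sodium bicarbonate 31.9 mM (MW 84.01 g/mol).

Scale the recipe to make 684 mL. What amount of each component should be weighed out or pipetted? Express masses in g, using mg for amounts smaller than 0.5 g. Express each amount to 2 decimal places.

ammonium sulfate 3.47 g; potassium sulfate 1.09 g; monopotassium phosphate 9.10 g; ammonium chloride 1.60 g; sodium bicarbonate 1.83 g

Target volume = 684 mL = 0.684 L.
ammonium sulfate: 5.08 g/L × 0.684 L = 3.47 g
potassium sulfate: 0.16% w/v = 1.6 g/L → 1.6 × 0.684 L = 1.09 g
monopotassium phosphate: 1.33 g per 100 mL × 684 mL ÷ 100 = 9.10 g
ammonium chloride: 43.6 mmol/L × 53.5 g/mol × 0.684 L ÷ 1000 = 1.60 g
sodium bicarbonate: 31.9 mmol/L × 84.01 g/mol × 0.684 L ÷ 1000 = 1.83 g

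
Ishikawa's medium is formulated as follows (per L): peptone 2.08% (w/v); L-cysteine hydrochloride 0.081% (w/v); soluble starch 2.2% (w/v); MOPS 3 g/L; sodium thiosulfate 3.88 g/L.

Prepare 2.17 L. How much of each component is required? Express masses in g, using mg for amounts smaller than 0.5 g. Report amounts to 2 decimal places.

Working volume: 2.17 L.
peptone: 2.08 g per 100 mL × 2170 mL ÷ 100 = 45.14 g
L-cysteine hydrochloride: 0.081 g per 100 mL × 2170 mL ÷ 100 = 1.76 g
soluble starch: 2.2% w/v = 22 g/L → 22 × 2.17 L = 47.74 g
MOPS: 3 g/L × 2.17 L = 6.51 g
sodium thiosulfate: 3.88 g/L × 2.17 L = 8.42 g

peptone 45.14 g; L-cysteine hydrochloride 1.76 g; soluble starch 47.74 g; MOPS 6.51 g; sodium thiosulfate 8.42 g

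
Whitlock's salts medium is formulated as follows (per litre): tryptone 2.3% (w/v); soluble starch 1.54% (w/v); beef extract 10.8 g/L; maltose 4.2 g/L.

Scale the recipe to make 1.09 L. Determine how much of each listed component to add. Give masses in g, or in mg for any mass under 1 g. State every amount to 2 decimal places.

tryptone 25.07 g; soluble starch 16.79 g; beef extract 11.77 g; maltose 4.58 g

Working volume: 1.09 L.
tryptone: 2.3 g per 100 mL × 1090 mL ÷ 100 = 25.07 g
soluble starch: 1.54 g per 100 mL × 1090 mL ÷ 100 = 16.79 g
beef extract: 10.8 g/L × 1.09 L = 11.77 g
maltose: 4.2 g/L × 1.09 L = 4.58 g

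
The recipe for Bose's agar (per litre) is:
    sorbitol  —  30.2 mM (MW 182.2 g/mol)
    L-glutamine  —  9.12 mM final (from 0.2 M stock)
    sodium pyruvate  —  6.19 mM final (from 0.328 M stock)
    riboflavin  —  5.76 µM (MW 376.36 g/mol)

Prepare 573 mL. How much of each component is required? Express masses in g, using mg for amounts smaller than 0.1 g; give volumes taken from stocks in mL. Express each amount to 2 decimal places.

Target volume = 573 mL = 0.573 L.
sorbitol: 30.2 mmol/L × 182.2 g/mol × 0.573 L ÷ 1000 = 3.15 g
L-glutamine: dilute stock: 9.12 mM × 573 mL ÷ 200 mM = 26.13 mL
sodium pyruvate: V = C2·V2/C1 = 6.19 mM × 573 mL ÷ 328 mM = 10.81 mL
riboflavin: 5.76 µmol/L × 376.36 g/mol × 0.573 L ÷ 1000 = 1.24 mg

sorbitol 3.15 g; L-glutamine 26.13 mL; sodium pyruvate 10.81 mL; riboflavin 1.24 mg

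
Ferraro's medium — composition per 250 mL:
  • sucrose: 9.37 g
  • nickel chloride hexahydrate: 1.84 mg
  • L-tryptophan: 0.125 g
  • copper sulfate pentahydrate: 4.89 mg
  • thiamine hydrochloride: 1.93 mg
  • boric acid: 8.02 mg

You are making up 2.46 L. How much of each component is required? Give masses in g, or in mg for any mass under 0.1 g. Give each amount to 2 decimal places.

sucrose 92.20 g; nickel chloride hexahydrate 18.11 mg; L-tryptophan 1.23 g; copper sulfate pentahydrate 48.12 mg; thiamine hydrochloride 18.99 mg; boric acid 78.92 mg

Scale factor = 2460 mL / 250 mL = 9.84.
sucrose: 9.37 g × (2460 mL / 250 mL) = 92.20 g
nickel chloride hexahydrate: 1.84 mg × (2460 mL / 250 mL) = 18.11 mg
L-tryptophan: 0.125 g × (2460 mL / 250 mL) = 1.23 g
copper sulfate pentahydrate: 4.89 mg × (2460 mL / 250 mL) = 48.12 mg
thiamine hydrochloride: 1.93 mg × (2460 mL / 250 mL) = 18.99 mg
boric acid: 8.02 mg × (2460 mL / 250 mL) = 78.92 mg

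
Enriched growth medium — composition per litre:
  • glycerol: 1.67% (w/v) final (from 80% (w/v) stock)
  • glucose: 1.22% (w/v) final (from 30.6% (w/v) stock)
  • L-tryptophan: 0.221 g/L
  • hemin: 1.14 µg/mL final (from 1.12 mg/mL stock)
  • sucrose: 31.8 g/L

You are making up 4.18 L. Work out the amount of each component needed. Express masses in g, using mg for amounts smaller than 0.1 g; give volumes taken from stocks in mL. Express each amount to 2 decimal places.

glycerol 87.26 mL; glucose 166.65 mL; L-tryptophan 0.92 g; hemin 4.25 mL; sucrose 132.92 g

Scale factor relative to 1 L: 4.18.
glycerol: V = C2·V2/C1 = 1.67% ÷ 80% × 4180 mL = 87.26 mL
glucose: dilute stock: 1.22% ÷ 30.6% × 4180 mL = 166.65 mL
L-tryptophan: 0.221 g/L × 4.18 L = 0.92 g
hemin: C1V1 = C2V2 → 1.14 µg/mL × 4180 mL ÷ 1120 µg/mL = 4.25 mL
sucrose: 31.8 g/L × 4.18 L = 132.92 g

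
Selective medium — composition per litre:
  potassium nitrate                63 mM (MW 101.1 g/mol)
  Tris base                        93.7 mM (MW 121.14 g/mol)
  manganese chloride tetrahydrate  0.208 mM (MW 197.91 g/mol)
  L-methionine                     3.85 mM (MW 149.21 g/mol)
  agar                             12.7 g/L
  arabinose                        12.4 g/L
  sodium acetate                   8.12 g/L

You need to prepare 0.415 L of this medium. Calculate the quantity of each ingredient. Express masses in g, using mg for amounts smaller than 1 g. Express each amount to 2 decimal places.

Working volume: 0.415 L.
potassium nitrate: 63 mmol/L × 101.1 g/mol × 0.415 L ÷ 1000 = 2.64 g
Tris base: 93.7 mmol/L × 121.14 g/mol × 0.415 L ÷ 1000 = 4.71 g
manganese chloride tetrahydrate: 0.208 mmol/L × 197.91 mg/mmol × 0.415 L = 17.08 mg
L-methionine: 3.85 mmol/L × 149.21 mg/mmol × 0.415 L = 238.40 mg
agar: 12.7 g/L × 0.415 L = 5.27 g
arabinose: 12.4 g/L × 0.415 L = 5.15 g
sodium acetate: 8.12 g/L × 0.415 L = 3.37 g

potassium nitrate 2.64 g; Tris base 4.71 g; manganese chloride tetrahydrate 17.08 mg; L-methionine 238.40 mg; agar 5.27 g; arabinose 5.15 g; sodium acetate 3.37 g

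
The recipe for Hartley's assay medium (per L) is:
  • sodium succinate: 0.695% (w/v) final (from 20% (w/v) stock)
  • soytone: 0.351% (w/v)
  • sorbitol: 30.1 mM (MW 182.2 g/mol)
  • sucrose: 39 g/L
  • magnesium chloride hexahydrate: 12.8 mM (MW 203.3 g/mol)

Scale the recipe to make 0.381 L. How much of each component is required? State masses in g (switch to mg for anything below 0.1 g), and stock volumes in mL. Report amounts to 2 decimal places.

sodium succinate 13.24 mL; soytone 1.34 g; sorbitol 2.09 g; sucrose 14.86 g; magnesium chloride hexahydrate 0.99 g

Working volume: 0.381 L.
sodium succinate: dilute stock: 0.695% ÷ 20% × 381 mL = 13.24 mL
soytone: 0.351 g per 100 mL × 381 mL ÷ 100 = 1.34 g
sorbitol: 30.1 mmol/L × 182.2 g/mol × 0.381 L ÷ 1000 = 2.09 g
sucrose: 39 g/L × 0.381 L = 14.86 g
magnesium chloride hexahydrate: 12.8 mmol/L × 203.3 g/mol × 0.381 L ÷ 1000 = 0.99 g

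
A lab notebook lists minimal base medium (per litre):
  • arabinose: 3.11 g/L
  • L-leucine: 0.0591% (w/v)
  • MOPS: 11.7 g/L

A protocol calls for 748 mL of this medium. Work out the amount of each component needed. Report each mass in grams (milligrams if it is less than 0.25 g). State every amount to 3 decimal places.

Target volume = 748 mL = 0.748 L.
arabinose: 3.11 g/L × 0.748 L = 2.326 g
L-leucine: 0.0591 g per 100 mL × 748 mL ÷ 100 = 0.442 g
MOPS: 11.7 g/L × 0.748 L = 8.752 g

arabinose 2.326 g; L-leucine 0.442 g; MOPS 8.752 g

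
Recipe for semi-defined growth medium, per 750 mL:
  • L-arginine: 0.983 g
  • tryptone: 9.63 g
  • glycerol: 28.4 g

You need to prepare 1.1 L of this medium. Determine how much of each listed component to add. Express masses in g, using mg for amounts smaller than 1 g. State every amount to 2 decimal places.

L-arginine 1.44 g; tryptone 14.12 g; glycerol 41.65 g

Scale factor = 1100 mL / 750 mL = 1.46667.
L-arginine: 0.983 g × (1100 mL / 750 mL) = 1.44 g
tryptone: 9.63 g × (1100 mL / 750 mL) = 14.12 g
glycerol: 28.4 g × (1100 mL / 750 mL) = 41.65 g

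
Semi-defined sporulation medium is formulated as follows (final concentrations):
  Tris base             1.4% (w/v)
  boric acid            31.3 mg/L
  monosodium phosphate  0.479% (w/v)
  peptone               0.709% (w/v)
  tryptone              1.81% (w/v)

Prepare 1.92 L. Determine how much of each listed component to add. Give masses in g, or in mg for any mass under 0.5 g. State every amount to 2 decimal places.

Tris base 26.88 g; boric acid 60.10 mg; monosodium phosphate 9.20 g; peptone 13.61 g; tryptone 34.75 g

Working volume: 1.92 L.
Tris base: 1.4 g per 100 mL × 1920 mL ÷ 100 = 26.88 g
boric acid: 31.3 mg/L × 1.92 L = 60.10 mg
monosodium phosphate: 0.479 g per 100 mL × 1920 mL ÷ 100 = 9.20 g
peptone: 0.709 g per 100 mL × 1920 mL ÷ 100 = 13.61 g
tryptone: 1.81% w/v = 18.1 g/L → 18.1 × 1.92 L = 34.75 g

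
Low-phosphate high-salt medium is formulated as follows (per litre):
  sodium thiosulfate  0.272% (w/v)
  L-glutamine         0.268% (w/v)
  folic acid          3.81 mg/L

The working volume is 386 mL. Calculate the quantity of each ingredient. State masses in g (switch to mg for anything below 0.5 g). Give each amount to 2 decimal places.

sodium thiosulfate 1.05 g; L-glutamine 1.03 g; folic acid 1.47 mg

Target volume = 386 mL = 0.386 L.
sodium thiosulfate: 0.272% w/v = 2.72 g/L → 2.72 × 0.386 L = 1.05 g
L-glutamine: 0.268 g per 100 mL × 386 mL ÷ 100 = 1.03 g
folic acid: 3.81 mg/L × 0.386 L = 1.47 mg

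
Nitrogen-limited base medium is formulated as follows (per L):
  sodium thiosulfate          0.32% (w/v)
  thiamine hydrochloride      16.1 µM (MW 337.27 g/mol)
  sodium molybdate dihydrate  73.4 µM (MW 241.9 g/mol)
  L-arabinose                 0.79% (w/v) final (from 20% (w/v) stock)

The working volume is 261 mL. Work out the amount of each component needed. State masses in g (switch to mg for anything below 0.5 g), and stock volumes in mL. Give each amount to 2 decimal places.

sodium thiosulfate 0.84 g; thiamine hydrochloride 1.42 mg; sodium molybdate dihydrate 4.63 mg; L-arabinose 10.31 mL

Target volume = 261 mL = 0.261 L.
sodium thiosulfate: 0.32% w/v = 3.2 g/L → 3.2 × 0.261 L = 0.84 g
thiamine hydrochloride: 16.1 µmol/L × 337.27 g/mol × 0.261 L ÷ 1000 = 1.42 mg
sodium molybdate dihydrate: 73.4 µmol/L × 241.9 g/mol × 0.261 L ÷ 1000 = 4.63 mg
L-arabinose: dilute stock: 0.79% ÷ 20% × 261 mL = 10.31 mL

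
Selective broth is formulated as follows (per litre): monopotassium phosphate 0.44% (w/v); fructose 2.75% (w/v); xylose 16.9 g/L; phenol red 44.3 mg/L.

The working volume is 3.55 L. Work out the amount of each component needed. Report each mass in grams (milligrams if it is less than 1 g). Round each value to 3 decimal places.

monopotassium phosphate 15.620 g; fructose 97.625 g; xylose 59.995 g; phenol red 157.265 mg

Scale factor relative to 1 L: 3.55.
monopotassium phosphate: 0.44% w/v = 4.4 g/L → 4.4 × 3.55 L = 15.620 g
fructose: 2.75 g per 100 mL × 3550 mL ÷ 100 = 97.625 g
xylose: 16.9 g/L × 3.55 L = 59.995 g
phenol red: 44.3 mg/L × 3.55 L = 157.265 mg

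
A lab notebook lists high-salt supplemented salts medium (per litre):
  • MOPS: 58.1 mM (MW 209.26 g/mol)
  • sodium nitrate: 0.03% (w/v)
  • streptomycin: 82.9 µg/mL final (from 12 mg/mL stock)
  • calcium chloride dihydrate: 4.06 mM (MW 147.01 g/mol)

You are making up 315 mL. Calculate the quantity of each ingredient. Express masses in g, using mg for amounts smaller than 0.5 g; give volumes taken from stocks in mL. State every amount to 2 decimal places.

MOPS 3.83 g; sodium nitrate 94.50 mg; streptomycin 2.18 mL; calcium chloride dihydrate 188.01 mg

Working volume: 315 mL = 0.315 L.
MOPS: 58.1 mmol/L × 209.26 g/mol × 0.315 L ÷ 1000 = 3.83 g
sodium nitrate: 0.03% w/v = 0.3 g/L → 0.3 × 0.315 L = 0.0945 g = 94.50 mg
streptomycin: dilute stock: 82.9 µg/mL × 315 mL ÷ 12000 µg/mL = 2.18 mL
calcium chloride dihydrate: 4.06 mmol/L × 147.01 mg/mmol × 0.315 L = 188.01 mg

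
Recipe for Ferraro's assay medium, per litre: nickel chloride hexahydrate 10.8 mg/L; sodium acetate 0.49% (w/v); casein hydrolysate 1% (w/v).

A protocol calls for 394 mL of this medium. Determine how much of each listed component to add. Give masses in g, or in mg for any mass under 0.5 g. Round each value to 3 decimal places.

nickel chloride hexahydrate 4.255 mg; sodium acetate 1.931 g; casein hydrolysate 3.940 g

Working volume: 394 mL = 0.394 L.
nickel chloride hexahydrate: 10.8 mg/L × 0.394 L = 4.255 mg
sodium acetate: 0.49 g per 100 mL × 394 mL ÷ 100 = 1.931 g
casein hydrolysate: 1% w/v = 10 g/L → 10 × 0.394 L = 3.940 g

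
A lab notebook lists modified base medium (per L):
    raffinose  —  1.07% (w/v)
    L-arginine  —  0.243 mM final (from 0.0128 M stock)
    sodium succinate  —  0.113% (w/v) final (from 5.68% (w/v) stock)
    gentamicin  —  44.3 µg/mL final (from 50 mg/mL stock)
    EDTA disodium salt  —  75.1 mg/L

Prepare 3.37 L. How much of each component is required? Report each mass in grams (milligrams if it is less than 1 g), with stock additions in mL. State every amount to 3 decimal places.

raffinose 36.059 g; L-arginine 63.977 mL; sodium succinate 67.044 mL; gentamicin 2.986 mL; EDTA disodium salt 253.087 mg

Working volume: 3.37 L.
raffinose: 1.07 g per 100 mL × 3370 mL ÷ 100 = 36.059 g
L-arginine: V = C2·V2/C1 = 0.243 mM × 3370 mL ÷ 12.8 mM = 63.977 mL
sodium succinate: dilute stock: 0.113% ÷ 5.68% × 3370 mL = 67.044 mL
gentamicin: dilute stock: 44.3 µg/mL × 3370 mL ÷ 50000 µg/mL = 2.986 mL
EDTA disodium salt: 75.1 mg/L × 3.37 L = 253.087 mg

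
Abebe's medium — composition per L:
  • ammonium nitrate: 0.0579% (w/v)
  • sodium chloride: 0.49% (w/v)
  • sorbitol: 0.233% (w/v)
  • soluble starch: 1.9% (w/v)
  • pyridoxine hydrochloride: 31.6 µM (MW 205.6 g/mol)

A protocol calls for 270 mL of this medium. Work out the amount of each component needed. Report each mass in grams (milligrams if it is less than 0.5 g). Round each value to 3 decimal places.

ammonium nitrate 156.330 mg; sodium chloride 1.323 g; sorbitol 0.629 g; soluble starch 5.130 g; pyridoxine hydrochloride 1.754 mg

Working volume: 270 mL = 0.27 L.
ammonium nitrate: 0.0579 g per 100 mL × 270 mL ÷ 100 = 0.15633 g = 156.330 mg
sodium chloride: 0.49 g per 100 mL × 270 mL ÷ 100 = 1.323 g
sorbitol: 0.233 g per 100 mL × 270 mL ÷ 100 = 0.629 g
soluble starch: 1.9 g per 100 mL × 270 mL ÷ 100 = 5.130 g
pyridoxine hydrochloride: 31.6 µmol/L × 205.6 g/mol × 0.27 L ÷ 1000 = 1.754 mg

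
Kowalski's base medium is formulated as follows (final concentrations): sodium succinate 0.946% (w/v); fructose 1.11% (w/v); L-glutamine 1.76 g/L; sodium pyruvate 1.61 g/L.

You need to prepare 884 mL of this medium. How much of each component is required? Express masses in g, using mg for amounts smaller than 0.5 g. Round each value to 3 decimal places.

sodium succinate 8.363 g; fructose 9.812 g; L-glutamine 1.556 g; sodium pyruvate 1.423 g

Scale factor relative to 1 L: 0.884.
sodium succinate: 0.946% w/v = 9.46 g/L → 9.46 × 0.884 L = 8.363 g
fructose: 1.11% w/v = 11.1 g/L → 11.1 × 0.884 L = 9.812 g
L-glutamine: 1.76 g/L × 0.884 L = 1.556 g
sodium pyruvate: 1.61 g/L × 0.884 L = 1.423 g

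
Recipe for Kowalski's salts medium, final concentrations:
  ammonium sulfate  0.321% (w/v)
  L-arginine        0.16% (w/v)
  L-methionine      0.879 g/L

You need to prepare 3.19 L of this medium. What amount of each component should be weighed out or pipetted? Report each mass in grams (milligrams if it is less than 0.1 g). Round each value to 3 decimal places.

ammonium sulfate 10.240 g; L-arginine 5.104 g; L-methionine 2.804 g

Scale factor relative to 1 L: 3.19.
ammonium sulfate: 0.321% w/v = 3.21 g/L → 3.21 × 3.19 L = 10.240 g
L-arginine: 0.16% w/v = 1.6 g/L → 1.6 × 3.19 L = 5.104 g
L-methionine: 0.879 g/L × 3.19 L = 2.804 g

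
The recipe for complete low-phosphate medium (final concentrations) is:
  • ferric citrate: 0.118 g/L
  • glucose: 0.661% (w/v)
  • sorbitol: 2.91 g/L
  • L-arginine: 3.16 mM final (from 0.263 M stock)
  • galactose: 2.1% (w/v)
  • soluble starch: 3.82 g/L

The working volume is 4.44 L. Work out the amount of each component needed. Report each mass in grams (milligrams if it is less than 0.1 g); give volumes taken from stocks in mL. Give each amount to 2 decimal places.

Scale factor relative to 1 L: 4.44.
ferric citrate: 0.118 g/L × 4.44 L = 0.52 g
glucose: 0.661 g per 100 mL × 4440 mL ÷ 100 = 29.35 g
sorbitol: 2.91 g/L × 4.44 L = 12.92 g
L-arginine: V = C2·V2/C1 = 3.16 mM × 4440 mL ÷ 263 mM = 53.35 mL
galactose: 2.1% w/v = 21 g/L → 21 × 4.44 L = 93.24 g
soluble starch: 3.82 g/L × 4.44 L = 16.96 g

ferric citrate 0.52 g; glucose 29.35 g; sorbitol 12.92 g; L-arginine 53.35 mL; galactose 93.24 g; soluble starch 16.96 g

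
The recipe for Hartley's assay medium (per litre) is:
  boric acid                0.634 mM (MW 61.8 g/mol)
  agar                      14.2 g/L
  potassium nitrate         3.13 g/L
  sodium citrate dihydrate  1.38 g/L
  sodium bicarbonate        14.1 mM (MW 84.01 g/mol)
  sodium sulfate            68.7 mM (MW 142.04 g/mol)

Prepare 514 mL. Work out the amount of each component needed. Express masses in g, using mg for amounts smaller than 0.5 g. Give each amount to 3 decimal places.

Working volume: 514 mL = 0.514 L.
boric acid: 0.634 mmol/L × 61.8 mg/mmol × 0.514 L = 20.139 mg
agar: 14.2 g/L × 0.514 L = 7.299 g
potassium nitrate: 3.13 g/L × 0.514 L = 1.609 g
sodium citrate dihydrate: 1.38 g/L × 0.514 L = 0.709 g
sodium bicarbonate: 14.1 mmol/L × 84.01 g/mol × 0.514 L ÷ 1000 = 0.609 g
sodium sulfate: 68.7 mmol/L × 142.04 g/mol × 0.514 L ÷ 1000 = 5.016 g

boric acid 20.139 mg; agar 7.299 g; potassium nitrate 1.609 g; sodium citrate dihydrate 0.709 g; sodium bicarbonate 0.609 g; sodium sulfate 5.016 g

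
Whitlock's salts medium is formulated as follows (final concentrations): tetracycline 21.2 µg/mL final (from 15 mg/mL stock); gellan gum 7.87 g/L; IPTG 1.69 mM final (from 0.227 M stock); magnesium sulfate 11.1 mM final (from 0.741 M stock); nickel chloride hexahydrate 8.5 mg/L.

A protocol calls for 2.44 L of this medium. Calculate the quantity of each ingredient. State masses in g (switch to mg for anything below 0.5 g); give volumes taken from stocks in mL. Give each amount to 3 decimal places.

tetracycline 3.449 mL; gellan gum 19.203 g; IPTG 18.166 mL; magnesium sulfate 36.551 mL; nickel chloride hexahydrate 20.740 mg

Working volume: 2.44 L.
tetracycline: V = C2·V2/C1 = 21.2 µg/mL × 2440 mL ÷ 15000 µg/mL = 3.449 mL
gellan gum: 7.87 g/L × 2.44 L = 19.203 g
IPTG: C1V1 = C2V2 → 1.69 mM × 2440 mL ÷ 227 mM = 18.166 mL
magnesium sulfate: C1V1 = C2V2 → 11.1 mM × 2440 mL ÷ 741 mM = 36.551 mL
nickel chloride hexahydrate: 8.5 mg/L × 2.44 L = 20.740 mg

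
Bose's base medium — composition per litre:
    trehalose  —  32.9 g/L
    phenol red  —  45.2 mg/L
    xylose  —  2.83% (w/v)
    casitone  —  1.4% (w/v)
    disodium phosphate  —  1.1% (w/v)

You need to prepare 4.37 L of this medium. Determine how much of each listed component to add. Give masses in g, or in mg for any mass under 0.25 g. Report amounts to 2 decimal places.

trehalose 143.77 g; phenol red 197.52 mg; xylose 123.67 g; casitone 61.18 g; disodium phosphate 48.07 g

Scale factor relative to 1 L: 4.37.
trehalose: 32.9 g/L × 4.37 L = 143.77 g
phenol red: 45.2 mg/L × 4.37 L = 197.52 mg
xylose: 2.83% w/v = 28.3 g/L → 28.3 × 4.37 L = 123.67 g
casitone: 1.4 g per 100 mL × 4370 mL ÷ 100 = 61.18 g
disodium phosphate: 1.1% w/v = 11 g/L → 11 × 4.37 L = 48.07 g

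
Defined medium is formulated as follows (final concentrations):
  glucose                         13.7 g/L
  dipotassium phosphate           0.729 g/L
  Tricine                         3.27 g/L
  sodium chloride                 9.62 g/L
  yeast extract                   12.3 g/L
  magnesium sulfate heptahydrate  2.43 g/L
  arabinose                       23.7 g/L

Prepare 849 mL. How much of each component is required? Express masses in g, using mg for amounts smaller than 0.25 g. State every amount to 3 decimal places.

glucose 11.631 g; dipotassium phosphate 0.619 g; Tricine 2.776 g; sodium chloride 8.167 g; yeast extract 10.443 g; magnesium sulfate heptahydrate 2.063 g; arabinose 20.121 g

Scale factor relative to 1 L: 0.849.
glucose: 13.7 g/L × 0.849 L = 11.631 g
dipotassium phosphate: 0.729 g/L × 0.849 L = 0.619 g
Tricine: 3.27 g/L × 0.849 L = 2.776 g
sodium chloride: 9.62 g/L × 0.849 L = 8.167 g
yeast extract: 12.3 g/L × 0.849 L = 10.443 g
magnesium sulfate heptahydrate: 2.43 g/L × 0.849 L = 2.063 g
arabinose: 23.7 g/L × 0.849 L = 20.121 g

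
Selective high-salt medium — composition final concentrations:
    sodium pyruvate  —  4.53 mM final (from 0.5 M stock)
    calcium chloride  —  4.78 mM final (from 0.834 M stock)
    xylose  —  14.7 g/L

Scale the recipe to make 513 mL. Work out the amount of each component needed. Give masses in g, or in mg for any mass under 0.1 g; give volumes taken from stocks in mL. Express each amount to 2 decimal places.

sodium pyruvate 4.65 mL; calcium chloride 2.94 mL; xylose 7.54 g

Working volume: 513 mL = 0.513 L.
sodium pyruvate: C1V1 = C2V2 → 4.53 mM × 513 mL ÷ 500 mM = 4.65 mL
calcium chloride: C1V1 = C2V2 → 4.78 mM × 513 mL ÷ 834 mM = 2.94 mL
xylose: 14.7 g/L × 0.513 L = 7.54 g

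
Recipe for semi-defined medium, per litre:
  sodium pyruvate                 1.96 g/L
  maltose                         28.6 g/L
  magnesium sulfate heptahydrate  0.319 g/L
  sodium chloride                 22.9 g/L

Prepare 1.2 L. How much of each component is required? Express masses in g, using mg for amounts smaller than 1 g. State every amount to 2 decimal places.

Scale factor relative to 1 L: 1.2.
sodium pyruvate: 1.96 g/L × 1.2 L = 2.35 g
maltose: 28.6 g/L × 1.2 L = 34.32 g
magnesium sulfate heptahydrate: 0.319 g/L × 1.2 L = 0.3828 g = 382.80 mg
sodium chloride: 22.9 g/L × 1.2 L = 27.48 g

sodium pyruvate 2.35 g; maltose 34.32 g; magnesium sulfate heptahydrate 382.80 mg; sodium chloride 27.48 g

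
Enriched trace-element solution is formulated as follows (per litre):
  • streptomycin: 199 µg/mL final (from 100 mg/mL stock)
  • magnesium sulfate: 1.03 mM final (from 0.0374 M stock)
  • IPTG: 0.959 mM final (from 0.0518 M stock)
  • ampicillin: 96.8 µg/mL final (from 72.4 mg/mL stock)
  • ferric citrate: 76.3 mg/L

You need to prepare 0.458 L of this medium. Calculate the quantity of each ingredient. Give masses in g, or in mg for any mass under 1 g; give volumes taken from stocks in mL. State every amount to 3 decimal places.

Scale factor relative to 1 L: 0.458.
streptomycin: C1V1 = C2V2 → 199 µg/mL × 458 mL ÷ 100000 µg/mL = 0.911 mL
magnesium sulfate: dilute stock: 1.03 mM × 458 mL ÷ 37.4 mM = 12.613 mL
IPTG: C1V1 = C2V2 → 0.959 mM × 458 mL ÷ 51.8 mM = 8.479 mL
ampicillin: dilute stock: 96.8 µg/mL × 458 mL ÷ 72400 µg/mL = 0.612 mL
ferric citrate: 76.3 mg/L × 0.458 L = 34.945 mg

streptomycin 0.911 mL; magnesium sulfate 12.613 mL; IPTG 8.479 mL; ampicillin 0.612 mL; ferric citrate 34.945 mg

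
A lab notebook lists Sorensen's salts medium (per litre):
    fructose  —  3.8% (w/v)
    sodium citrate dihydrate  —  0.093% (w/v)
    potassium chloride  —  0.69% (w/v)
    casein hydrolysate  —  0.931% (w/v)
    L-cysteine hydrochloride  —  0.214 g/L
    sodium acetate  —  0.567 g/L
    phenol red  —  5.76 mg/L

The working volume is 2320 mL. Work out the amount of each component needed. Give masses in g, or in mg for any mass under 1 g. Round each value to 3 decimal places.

fructose 88.160 g; sodium citrate dihydrate 2.158 g; potassium chloride 16.008 g; casein hydrolysate 21.599 g; L-cysteine hydrochloride 496.480 mg; sodium acetate 1.315 g; phenol red 13.363 mg

Working volume: 2320 mL = 2.32 L.
fructose: 3.8 g per 100 mL × 2320 mL ÷ 100 = 88.160 g
sodium citrate dihydrate: 0.093% w/v = 0.93 g/L → 0.93 × 2.32 L = 2.158 g
potassium chloride: 0.69% w/v = 6.9 g/L → 6.9 × 2.32 L = 16.008 g
casein hydrolysate: 0.931% w/v = 9.31 g/L → 9.31 × 2.32 L = 21.599 g
L-cysteine hydrochloride: 0.214 g/L × 2.32 L = 0.49648 g = 496.480 mg
sodium acetate: 0.567 g/L × 2.32 L = 1.315 g
phenol red: 5.76 mg/L × 2.32 L = 13.363 mg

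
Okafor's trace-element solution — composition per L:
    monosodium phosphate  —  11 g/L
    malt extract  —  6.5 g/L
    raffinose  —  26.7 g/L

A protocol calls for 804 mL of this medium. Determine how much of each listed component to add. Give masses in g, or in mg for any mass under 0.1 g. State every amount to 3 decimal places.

Working volume: 804 mL = 0.804 L.
monosodium phosphate: 11 g/L × 0.804 L = 8.844 g
malt extract: 6.5 g/L × 0.804 L = 5.226 g
raffinose: 26.7 g/L × 0.804 L = 21.467 g

monosodium phosphate 8.844 g; malt extract 5.226 g; raffinose 21.467 g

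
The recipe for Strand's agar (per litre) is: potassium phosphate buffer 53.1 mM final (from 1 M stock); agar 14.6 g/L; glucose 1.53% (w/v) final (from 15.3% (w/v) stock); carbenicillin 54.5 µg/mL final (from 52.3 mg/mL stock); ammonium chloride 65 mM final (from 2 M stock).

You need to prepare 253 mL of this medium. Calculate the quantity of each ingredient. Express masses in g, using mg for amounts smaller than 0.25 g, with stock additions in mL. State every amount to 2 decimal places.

Target volume = 253 mL = 0.253 L.
potassium phosphate buffer: dilute stock: 53.1 mM × 253 mL ÷ 1000 mM = 13.43 mL
agar: 14.6 g/L × 0.253 L = 3.69 g
glucose: C1V1 = C2V2 → 1.53% ÷ 15.3% × 253 mL = 25.30 mL
carbenicillin: dilute stock: 54.5 µg/mL × 253 mL ÷ 52300 µg/mL = 0.26 mL
ammonium chloride: V = C2·V2/C1 = 65 mM × 253 mL ÷ 2000 mM = 8.22 mL

potassium phosphate buffer 13.43 mL; agar 3.69 g; glucose 25.30 mL; carbenicillin 0.26 mL; ammonium chloride 8.22 mL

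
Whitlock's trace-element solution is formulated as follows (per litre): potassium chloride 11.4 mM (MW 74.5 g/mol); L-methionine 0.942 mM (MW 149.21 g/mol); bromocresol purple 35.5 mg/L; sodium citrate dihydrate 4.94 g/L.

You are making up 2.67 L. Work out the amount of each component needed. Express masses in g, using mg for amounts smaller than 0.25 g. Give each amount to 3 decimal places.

potassium chloride 2.268 g; L-methionine 0.375 g; bromocresol purple 94.785 mg; sodium citrate dihydrate 13.190 g

Scale factor relative to 1 L: 2.67.
potassium chloride: 11.4 mmol/L × 74.5 g/mol × 2.67 L ÷ 1000 = 2.268 g
L-methionine: 0.942 mmol/L × 149.21 g/mol × 2.67 L ÷ 1000 = 0.375 g
bromocresol purple: 35.5 mg/L × 2.67 L = 94.785 mg
sodium citrate dihydrate: 4.94 g/L × 2.67 L = 13.190 g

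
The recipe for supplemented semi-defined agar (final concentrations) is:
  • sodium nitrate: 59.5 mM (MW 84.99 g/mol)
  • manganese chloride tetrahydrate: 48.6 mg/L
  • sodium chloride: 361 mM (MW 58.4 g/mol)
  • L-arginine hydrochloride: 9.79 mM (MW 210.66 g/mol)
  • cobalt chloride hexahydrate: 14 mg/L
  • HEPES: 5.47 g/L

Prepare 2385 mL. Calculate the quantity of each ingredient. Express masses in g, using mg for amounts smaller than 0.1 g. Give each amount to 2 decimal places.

Working volume: 2385 mL = 2.385 L.
sodium nitrate: 59.5 mmol/L × 84.99 g/mol × 2.385 L ÷ 1000 = 12.06 g
manganese chloride tetrahydrate: 48.6 mg/L × 2.385 L = 115.911 mg = 0.12 g
sodium chloride: 361 mmol/L × 58.4 g/mol × 2.385 L ÷ 1000 = 50.28 g
L-arginine hydrochloride: 9.79 mmol/L × 210.66 g/mol × 2.385 L ÷ 1000 = 4.92 g
cobalt chloride hexahydrate: 14 mg/L × 2.385 L = 33.39 mg
HEPES: 5.47 g/L × 2.385 L = 13.05 g

sodium nitrate 12.06 g; manganese chloride tetrahydrate 0.12 g; sodium chloride 50.28 g; L-arginine hydrochloride 4.92 g; cobalt chloride hexahydrate 33.39 mg; HEPES 13.05 g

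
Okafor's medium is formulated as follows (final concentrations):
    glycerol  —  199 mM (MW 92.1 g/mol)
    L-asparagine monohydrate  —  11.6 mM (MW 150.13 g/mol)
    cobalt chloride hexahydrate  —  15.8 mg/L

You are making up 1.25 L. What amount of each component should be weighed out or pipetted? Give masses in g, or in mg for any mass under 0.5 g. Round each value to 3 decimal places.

glycerol 22.910 g; L-asparagine monohydrate 2.177 g; cobalt chloride hexahydrate 19.750 mg

Scale factor relative to 1 L: 1.25.
glycerol: 199 mmol/L × 92.1 g/mol × 1.25 L ÷ 1000 = 22.910 g
L-asparagine monohydrate: 11.6 mmol/L × 150.13 g/mol × 1.25 L ÷ 1000 = 2.177 g
cobalt chloride hexahydrate: 15.8 mg/L × 1.25 L = 19.750 mg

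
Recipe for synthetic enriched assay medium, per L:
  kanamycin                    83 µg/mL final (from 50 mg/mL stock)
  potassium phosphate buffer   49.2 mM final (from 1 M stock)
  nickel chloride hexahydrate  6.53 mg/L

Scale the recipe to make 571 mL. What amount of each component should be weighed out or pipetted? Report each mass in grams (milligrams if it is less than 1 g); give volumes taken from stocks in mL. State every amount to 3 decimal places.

kanamycin 0.948 mL; potassium phosphate buffer 28.093 mL; nickel chloride hexahydrate 3.729 mg

Scale factor relative to 1 L: 0.571.
kanamycin: dilute stock: 83 µg/mL × 571 mL ÷ 50000 µg/mL = 0.948 mL
potassium phosphate buffer: C1V1 = C2V2 → 49.2 mM × 571 mL ÷ 1000 mM = 28.093 mL
nickel chloride hexahydrate: 6.53 mg/L × 0.571 L = 3.729 mg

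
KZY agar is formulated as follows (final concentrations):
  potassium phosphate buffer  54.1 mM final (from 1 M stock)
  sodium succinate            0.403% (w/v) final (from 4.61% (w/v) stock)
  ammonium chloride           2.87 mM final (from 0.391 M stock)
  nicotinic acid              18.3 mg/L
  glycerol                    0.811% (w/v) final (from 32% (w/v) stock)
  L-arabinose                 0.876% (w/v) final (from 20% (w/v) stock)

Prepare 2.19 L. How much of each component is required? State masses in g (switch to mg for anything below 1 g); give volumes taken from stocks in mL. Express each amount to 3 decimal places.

Working volume: 2.19 L.
potassium phosphate buffer: V = C2·V2/C1 = 54.1 mM × 2190 mL ÷ 1000 mM = 118.479 mL
sodium succinate: dilute stock: 0.403% ÷ 4.61% × 2190 mL = 191.447 mL
ammonium chloride: C1V1 = C2V2 → 2.87 mM × 2190 mL ÷ 391 mM = 16.075 mL
nicotinic acid: 18.3 mg/L × 2.19 L = 40.077 mg
glycerol: V = C2·V2/C1 = 0.811% ÷ 32% × 2190 mL = 55.503 mL
L-arabinose: C1V1 = C2V2 → 0.876% ÷ 20% × 2190 mL = 95.922 mL

potassium phosphate buffer 118.479 mL; sodium succinate 191.447 mL; ammonium chloride 16.075 mL; nicotinic acid 40.077 mg; glycerol 55.503 mL; L-arabinose 95.922 mL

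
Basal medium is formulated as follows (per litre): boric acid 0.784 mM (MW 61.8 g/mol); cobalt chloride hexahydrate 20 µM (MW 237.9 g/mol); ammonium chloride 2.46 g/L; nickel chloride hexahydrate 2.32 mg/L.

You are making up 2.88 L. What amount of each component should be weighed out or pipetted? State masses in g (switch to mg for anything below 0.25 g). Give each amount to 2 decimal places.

Working volume: 2.88 L.
boric acid: 0.784 mmol/L × 61.8 mg/mmol × 2.88 L = 139.54 mg
cobalt chloride hexahydrate: 20 µmol/L × 237.9 g/mol × 2.88 L ÷ 1000 = 13.70 mg
ammonium chloride: 2.46 g/L × 2.88 L = 7.08 g
nickel chloride hexahydrate: 2.32 mg/L × 2.88 L = 6.68 mg

boric acid 139.54 mg; cobalt chloride hexahydrate 13.70 mg; ammonium chloride 7.08 g; nickel chloride hexahydrate 6.68 mg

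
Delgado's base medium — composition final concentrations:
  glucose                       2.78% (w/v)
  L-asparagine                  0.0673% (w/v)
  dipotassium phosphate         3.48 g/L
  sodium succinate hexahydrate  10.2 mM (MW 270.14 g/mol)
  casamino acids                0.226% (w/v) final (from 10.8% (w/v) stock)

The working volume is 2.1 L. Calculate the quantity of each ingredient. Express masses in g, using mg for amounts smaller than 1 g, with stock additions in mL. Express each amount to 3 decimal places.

Scale factor relative to 1 L: 2.1.
glucose: 2.78% w/v = 27.8 g/L → 27.8 × 2.1 L = 58.380 g
L-asparagine: 0.0673% w/v = 0.673 g/L → 0.673 × 2.1 L = 1.413 g
dipotassium phosphate: 3.48 g/L × 2.1 L = 7.308 g
sodium succinate hexahydrate: 10.2 mmol/L × 270.14 g/mol × 2.1 L ÷ 1000 = 5.786 g
casamino acids: V = C2·V2/C1 = 0.226% ÷ 10.8% × 2100 mL = 43.944 mL

glucose 58.380 g; L-asparagine 1.413 g; dipotassium phosphate 7.308 g; sodium succinate hexahydrate 5.786 g; casamino acids 43.944 mL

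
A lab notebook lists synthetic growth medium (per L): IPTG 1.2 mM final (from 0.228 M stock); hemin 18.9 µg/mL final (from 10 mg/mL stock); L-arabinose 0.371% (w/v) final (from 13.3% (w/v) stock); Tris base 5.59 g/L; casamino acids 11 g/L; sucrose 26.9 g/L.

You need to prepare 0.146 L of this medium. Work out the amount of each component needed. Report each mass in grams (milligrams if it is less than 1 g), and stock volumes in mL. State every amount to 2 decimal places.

Working volume: 0.146 L.
IPTG: V = C2·V2/C1 = 1.2 mM × 146 mL ÷ 228 mM = 0.77 mL
hemin: C1V1 = C2V2 → 18.9 µg/mL × 146 mL ÷ 10000 µg/mL = 0.28 mL
L-arabinose: dilute stock: 0.371% ÷ 13.3% × 146 mL = 4.07 mL
Tris base: 5.59 g/L × 0.146 L = 0.81614 g = 816.14 mg
casamino acids: 11 g/L × 0.146 L = 1.61 g
sucrose: 26.9 g/L × 0.146 L = 3.93 g

IPTG 0.77 mL; hemin 0.28 mL; L-arabinose 4.07 mL; Tris base 816.14 mg; casamino acids 1.61 g; sucrose 3.93 g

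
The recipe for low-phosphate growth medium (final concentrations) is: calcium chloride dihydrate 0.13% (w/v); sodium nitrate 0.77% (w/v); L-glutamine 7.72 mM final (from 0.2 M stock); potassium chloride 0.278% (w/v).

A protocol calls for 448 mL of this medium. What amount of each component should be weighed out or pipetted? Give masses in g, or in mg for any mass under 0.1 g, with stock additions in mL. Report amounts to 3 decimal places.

calcium chloride dihydrate 0.582 g; sodium nitrate 3.450 g; L-glutamine 17.293 mL; potassium chloride 1.245 g

Target volume = 448 mL = 0.448 L.
calcium chloride dihydrate: 0.13 g per 100 mL × 448 mL ÷ 100 = 0.582 g
sodium nitrate: 0.77 g per 100 mL × 448 mL ÷ 100 = 3.450 g
L-glutamine: V = C2·V2/C1 = 7.72 mM × 448 mL ÷ 200 mM = 17.293 mL
potassium chloride: 0.278 g per 100 mL × 448 mL ÷ 100 = 1.245 g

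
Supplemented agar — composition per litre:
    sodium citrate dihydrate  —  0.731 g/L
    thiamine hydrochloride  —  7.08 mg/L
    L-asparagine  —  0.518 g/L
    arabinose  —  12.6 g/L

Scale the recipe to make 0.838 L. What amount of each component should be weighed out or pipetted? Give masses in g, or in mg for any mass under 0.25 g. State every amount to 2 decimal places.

Scale factor relative to 1 L: 0.838.
sodium citrate dihydrate: 0.731 g/L × 0.838 L = 0.61 g
thiamine hydrochloride: 7.08 mg/L × 0.838 L = 5.93 mg
L-asparagine: 0.518 g/L × 0.838 L = 0.43 g
arabinose: 12.6 g/L × 0.838 L = 10.56 g

sodium citrate dihydrate 0.61 g; thiamine hydrochloride 5.93 mg; L-asparagine 0.43 g; arabinose 10.56 g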